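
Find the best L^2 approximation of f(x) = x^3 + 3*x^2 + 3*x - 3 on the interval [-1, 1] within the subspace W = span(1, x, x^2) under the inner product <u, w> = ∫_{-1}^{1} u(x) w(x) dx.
g(x) = 3*x^2 + 18*x/5 - 3

The best approximation g ∈ W is the orthogonal projection of f onto W. Writing g = a_0 + a_1 x + a_2 x^2, the coefficients solve the normal equations G · a = b where
  G_{ij} = <φ_i, φ_j> and b_i = <f, φ_i>, with φ_0 = 1, φ_1 = x, φ_2 = x^2.
G =
  [2, 0, 2/3]
  [0, 2/3, 0]
  [2/3, 0, 2/5],
b = (-4, 12/5, -4/5).
Solving gives a_0 = -3, a_1 = 18/5, a_2 = 3, so
  g(x) = 3*x^2 + 18*x/5 - 3.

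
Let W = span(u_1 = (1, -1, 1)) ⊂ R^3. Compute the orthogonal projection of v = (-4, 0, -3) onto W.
proj_W(v) = (-7/3, 7/3, -7/3)

Set up U = [u_1 | ... | u_1] ∈ R^(3×1). The projector onto W = col(U) is P = U (U^T U)^(-1) U^T.
Compute U^T U =
  [3],
and U^T v = (-7).
Solve U^T U · c = U^T v for the coefficients: c = (-7/3). The projection is proj_W(v) = U c.
Check: (v - proj_W(v)) · u_1 = 0  (should be 0).
Result: proj_W(v) = (-7/3, 7/3, -7/3).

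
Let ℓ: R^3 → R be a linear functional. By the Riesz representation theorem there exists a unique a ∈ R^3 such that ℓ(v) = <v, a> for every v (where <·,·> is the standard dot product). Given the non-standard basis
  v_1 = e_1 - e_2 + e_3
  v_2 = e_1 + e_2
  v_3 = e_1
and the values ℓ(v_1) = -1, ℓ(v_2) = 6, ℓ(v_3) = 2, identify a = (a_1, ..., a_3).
a = (2, 4, 1)

Write a = (a_1, ..., a_3) in the standard basis. For each basis vector v_i, ℓ(v_i) = <v_i, a> is a linear equation in the a_j's. Collect the n equations into a matrix system V a = ℓ, where row i of V is v_i (expressed in the standard basis). Since V is invertible (lower-triangular with 1s on the diagonal, up to permutation), solve by back-substitution:
  V =
[[1, -1, 1],
 [1, 1, 0],
 [1, 0, 0]]
  V a = (-1, 6, 2)
Solving gives a = (2, 4, 1).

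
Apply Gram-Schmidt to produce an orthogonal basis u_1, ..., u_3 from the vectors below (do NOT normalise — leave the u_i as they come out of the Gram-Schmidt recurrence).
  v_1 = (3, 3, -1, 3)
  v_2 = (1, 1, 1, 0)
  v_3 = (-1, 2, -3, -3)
Orthogonal basis:
  u_1 = (3, 3, -1, 3)
  u_2 = (13/28, 13/28, 33/28, -15/28)
  u_3 = (-21/59, 156/59, -135/59, -180/59)

Apply the Gram-Schmidt recurrence
  u_1 = v_1
  u_i = v_i − Σ_{j<i} ((v_i · u_j) / (u_j · u_j)) · u_j.

Step by step this gives:
  u_1 = (3, 3, -1, 3)
  u_2 = (13/28, 13/28, 33/28, -15/28)
  u_3 = (-21/59, 156/59, -135/59, -180/59)

Orthogonality check:
  u_2 · u_1 = 0 (should be 0)
  u_3 · u_1 = 0 (should be 0)
  u_3 · u_2 = 0 (should be 0)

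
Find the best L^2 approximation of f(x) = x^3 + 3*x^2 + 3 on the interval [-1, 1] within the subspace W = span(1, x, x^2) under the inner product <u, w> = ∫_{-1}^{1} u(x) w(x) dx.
g(x) = 3*x^2 + 3*x/5 + 3

The best approximation g ∈ W is the orthogonal projection of f onto W. Writing g = a_0 + a_1 x + a_2 x^2, the coefficients solve the normal equations G · a = b where
  G_{ij} = <φ_i, φ_j> and b_i = <f, φ_i>, with φ_0 = 1, φ_1 = x, φ_2 = x^2.
G =
  [2, 0, 2/3]
  [0, 2/3, 0]
  [2/3, 0, 2/5],
b = (8, 2/5, 16/5).
Solving gives a_0 = 3, a_1 = 3/5, a_2 = 3, so
  g(x) = 3*x^2 + 3*x/5 + 3.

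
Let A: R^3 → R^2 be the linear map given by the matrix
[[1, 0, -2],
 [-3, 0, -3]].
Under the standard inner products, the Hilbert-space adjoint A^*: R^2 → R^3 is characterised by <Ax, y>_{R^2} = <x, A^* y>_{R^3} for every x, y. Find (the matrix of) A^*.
A^* = A^T =
[[1, -3],
 [0, 0],
 [-2, -3]]

For real matrices with standard dot products, the defining identity <Ax, y> = <x, A^* y> gives (Ax)^T y = x^T (A^*) y, i.e. x^T A^T y = x^T (A^*) y. Since this holds for all x, y, we must have A^* = A^T. Therefore
A^* =
[[1, -3],
 [0, 0],
 [-2, -3]].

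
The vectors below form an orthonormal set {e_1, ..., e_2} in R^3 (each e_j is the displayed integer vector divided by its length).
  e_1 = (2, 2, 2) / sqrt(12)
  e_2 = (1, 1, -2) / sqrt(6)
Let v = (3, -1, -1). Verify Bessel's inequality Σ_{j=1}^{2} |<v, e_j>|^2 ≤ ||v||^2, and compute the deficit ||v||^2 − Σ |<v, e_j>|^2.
Σ |<v, e_j>|^2 = 3; ||v||^2 = 11; deficit = 8

Write each e_j = u_j / sqrt(<u_j, u_j>) where u_j is the displayed integer vector. Then <v, e_j> = <v, u_j> / sqrt(<u_j, u_j>), so |<v, e_j>|^2 = <v, u_j>^2 / <u_j, u_j>.
Coefficients: <v, e_1> = 2/sqrt(12), <v, e_2> = 4/sqrt(6).
Square and sum: Σ |<v, e_j>|^2 = 3.
Compute ||v||^2 = v·v = 11.
Deficit = 11 − 3 = 8 ≥ 0, confirming Bessel's inequality. (The deficit equals ||v − Σ <v,e_j> e_j||^2, the squared distance from v to span{e_j}.)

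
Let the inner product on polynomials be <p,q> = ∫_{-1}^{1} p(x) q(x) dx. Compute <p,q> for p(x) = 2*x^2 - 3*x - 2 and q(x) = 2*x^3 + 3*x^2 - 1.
<p,q> = -4/3

Expand the product: p(x)·q(x) = 4*x^5 - 13*x^3 - 8*x^2 + 3*x + 2.
∫_{-1}^{1} of each monomial x^k gives [2/(k+1) if k even, 0 if k odd]. Integrating term-by-term (or equivalently evaluating the antiderivative F(x) = 2*x^6/3 - 13*x^4/4 - 8*x^3/3 + 3*x^2/2 + 2*x at the endpoints):
  F(1) − F(−1) = -7/4 − (-5/12) = -4/3.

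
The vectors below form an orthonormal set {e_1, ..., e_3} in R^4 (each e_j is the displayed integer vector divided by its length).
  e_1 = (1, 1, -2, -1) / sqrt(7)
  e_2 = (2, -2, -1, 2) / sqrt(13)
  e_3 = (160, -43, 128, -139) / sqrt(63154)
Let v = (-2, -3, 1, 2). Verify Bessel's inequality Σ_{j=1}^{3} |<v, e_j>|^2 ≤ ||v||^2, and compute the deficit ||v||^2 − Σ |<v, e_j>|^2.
Σ |<v, e_j>|^2 = 10643/694; ||v||^2 = 18; deficit = 1849/694

Write each e_j = u_j / sqrt(<u_j, u_j>) where u_j is the displayed integer vector. Then <v, e_j> = <v, u_j> / sqrt(<u_j, u_j>), so |<v, e_j>|^2 = <v, u_j>^2 / <u_j, u_j>.
Coefficients: <v, e_1> = -9/sqrt(7), <v, e_2> = 5/sqrt(13), <v, e_3> = -341/sqrt(63154).
Square and sum: Σ |<v, e_j>|^2 = 10643/694.
Compute ||v||^2 = v·v = 18.
Deficit = 18 − 10643/694 = 1849/694 ≥ 0, confirming Bessel's inequality. (The deficit equals ||v − Σ <v,e_j> e_j||^2, the squared distance from v to span{e_j}.)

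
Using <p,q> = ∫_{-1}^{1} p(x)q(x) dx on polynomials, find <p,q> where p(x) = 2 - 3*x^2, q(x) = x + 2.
<p,q> = 4

Expand the product: p(x)·q(x) = -3*x^3 - 6*x^2 + 2*x + 4.
∫_{-1}^{1} of each monomial x^k gives [2/(k+1) if k even, 0 if k odd]. Integrating term-by-term (or equivalently evaluating the antiderivative F(x) = -3*x^4/4 - 2*x^3 + x^2 + 4*x at the endpoints):
  F(1) − F(−1) = 9/4 − (-7/4) = 4.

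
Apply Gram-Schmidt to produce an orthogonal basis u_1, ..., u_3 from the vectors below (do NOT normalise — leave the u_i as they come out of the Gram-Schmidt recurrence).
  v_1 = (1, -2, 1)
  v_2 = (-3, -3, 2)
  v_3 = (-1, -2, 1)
Orthogonal basis:
  u_1 = (1, -2, 1)
  u_2 = (-23/6, -4/3, 7/6)
  u_3 = (-2/107, -10/107, -18/107)

Apply the Gram-Schmidt recurrence
  u_1 = v_1
  u_i = v_i − Σ_{j<i} ((v_i · u_j) / (u_j · u_j)) · u_j.

Step by step this gives:
  u_1 = (1, -2, 1)
  u_2 = (-23/6, -4/3, 7/6)
  u_3 = (-2/107, -10/107, -18/107)

Orthogonality check:
  u_2 · u_1 = 0 (should be 0)
  u_3 · u_1 = 0 (should be 0)
  u_3 · u_2 = 0 (should be 0)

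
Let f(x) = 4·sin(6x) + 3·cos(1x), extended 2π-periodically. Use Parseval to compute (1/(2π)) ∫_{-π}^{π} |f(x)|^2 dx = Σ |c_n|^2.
Σ |c_n|^2 = 25/2

Expand |f|^2 and use orthogonality of {sin(nx), cos(mx)} on [-π, π]:
  ∫_{-π}^{π} sin(nx)^2 dx = π, ∫ cos(mx)^2 dx = π, and cross terms integrate to 0.
So ∫_{-π}^{π} f(x)^2 dx = 4^2 · π + 3^2 · π = (16 + 9)π.
Divide by 2π: (16 + 9)/2 = 25/2.
By Parseval, this equals Σ |c_n|^2.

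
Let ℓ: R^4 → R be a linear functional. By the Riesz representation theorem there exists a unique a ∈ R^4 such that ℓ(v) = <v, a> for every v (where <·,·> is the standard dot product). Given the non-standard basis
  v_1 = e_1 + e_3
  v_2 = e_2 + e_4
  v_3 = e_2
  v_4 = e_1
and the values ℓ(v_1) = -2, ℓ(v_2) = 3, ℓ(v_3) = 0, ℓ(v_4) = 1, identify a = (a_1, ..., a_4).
a = (1, 0, -3, 3)

Write a = (a_1, ..., a_4) in the standard basis. For each basis vector v_i, ℓ(v_i) = <v_i, a> is a linear equation in the a_j's. Collect the n equations into a matrix system V a = ℓ, where row i of V is v_i (expressed in the standard basis). Since V is invertible (lower-triangular with 1s on the diagonal, up to permutation), solve by back-substitution:
  V =
[[1, 0, 1, 0],
 [0, 1, 0, 1],
 [0, 1, 0, 0],
 [1, 0, 0, 0]]
  V a = (-2, 3, 0, 1)
Solving gives a = (1, 0, -3, 3).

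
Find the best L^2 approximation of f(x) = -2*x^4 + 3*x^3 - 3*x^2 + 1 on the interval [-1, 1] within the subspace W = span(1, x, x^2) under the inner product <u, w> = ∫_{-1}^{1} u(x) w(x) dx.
g(x) = -33*x^2/7 + 9*x/5 + 41/35

The best approximation g ∈ W is the orthogonal projection of f onto W. Writing g = a_0 + a_1 x + a_2 x^2, the coefficients solve the normal equations G · a = b where
  G_{ij} = <φ_i, φ_j> and b_i = <f, φ_i>, with φ_0 = 1, φ_1 = x, φ_2 = x^2.
G =
  [2, 0, 2/3]
  [0, 2/3, 0]
  [2/3, 0, 2/5],
b = (-4/5, 6/5, -116/105).
Solving gives a_0 = 41/35, a_1 = 9/5, a_2 = -33/7, so
  g(x) = -33*x^2/7 + 9*x/5 + 41/35.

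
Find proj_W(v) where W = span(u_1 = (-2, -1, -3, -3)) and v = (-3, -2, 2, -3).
proj_W(v) = (-22/23, -11/23, -33/23, -33/23)

Set up U = [u_1 | ... | u_1] ∈ R^(4×1). The projector onto W = col(U) is P = U (U^T U)^(-1) U^T.
Compute U^T U =
  [23],
and U^T v = (11).
Solve U^T U · c = U^T v for the coefficients: c = (11/23). The projection is proj_W(v) = U c.
Check: (v - proj_W(v)) · u_1 = 0  (should be 0).
Result: proj_W(v) = (-22/23, -11/23, -33/23, -33/23).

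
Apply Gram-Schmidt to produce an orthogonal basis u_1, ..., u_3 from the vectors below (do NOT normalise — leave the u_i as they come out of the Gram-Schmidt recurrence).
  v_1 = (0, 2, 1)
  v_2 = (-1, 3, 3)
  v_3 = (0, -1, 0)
Orthogonal basis:
  u_1 = (0, 2, 1)
  u_2 = (-1, -3/5, 6/5)
  u_3 = (3/14, -1/14, 1/7)

Apply the Gram-Schmidt recurrence
  u_1 = v_1
  u_i = v_i − Σ_{j<i} ((v_i · u_j) / (u_j · u_j)) · u_j.

Step by step this gives:
  u_1 = (0, 2, 1)
  u_2 = (-1, -3/5, 6/5)
  u_3 = (3/14, -1/14, 1/7)

Orthogonality check:
  u_2 · u_1 = 0 (should be 0)
  u_3 · u_1 = 0 (should be 0)
  u_3 · u_2 = 0 (should be 0)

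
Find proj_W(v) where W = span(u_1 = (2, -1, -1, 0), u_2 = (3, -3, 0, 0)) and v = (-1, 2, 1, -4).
proj_W(v) = (-5/3, 4/3, 1/3, 0)

Set up U = [u_1 | ... | u_2] ∈ R^(4×2). The projector onto W = col(U) is P = U (U^T U)^(-1) U^T.
Compute U^T U =
  [6, 9]
  [9, 18],
and U^T v = (-5, -9).
Solve U^T U · c = U^T v for the coefficients: c = (-1/3, -1/3). The projection is proj_W(v) = U c.
Check: (v - proj_W(v)) · u_1 = 0  (should be 0).
Check: (v - proj_W(v)) · u_2 = 0  (should be 0).
Result: proj_W(v) = (-5/3, 4/3, 1/3, 0).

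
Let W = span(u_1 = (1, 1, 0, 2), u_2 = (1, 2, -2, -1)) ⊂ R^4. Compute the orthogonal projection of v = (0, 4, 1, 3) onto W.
proj_W(v) = (105/59, 113/59, -16/59, 186/59)

Set up U = [u_1 | ... | u_2] ∈ R^(4×2). The projector onto W = col(U) is P = U (U^T U)^(-1) U^T.
Compute U^T U =
  [6, 1]
  [1, 10],
and U^T v = (10, 3).
Solve U^T U · c = U^T v for the coefficients: c = (97/59, 8/59). The projection is proj_W(v) = U c.
Check: (v - proj_W(v)) · u_1 = 0  (should be 0).
Check: (v - proj_W(v)) · u_2 = 0  (should be 0).
Result: proj_W(v) = (105/59, 113/59, -16/59, 186/59).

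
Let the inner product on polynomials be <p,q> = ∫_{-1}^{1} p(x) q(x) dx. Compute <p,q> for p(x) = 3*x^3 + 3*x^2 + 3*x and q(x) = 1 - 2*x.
<p,q> = -22/5

Expand the product: p(x)·q(x) = -6*x^4 - 3*x^3 - 3*x^2 + 3*x.
∫_{-1}^{1} of each monomial x^k gives [2/(k+1) if k even, 0 if k odd]. Integrating term-by-term (or equivalently evaluating the antiderivative F(x) = -6*x^5/5 - 3*x^4/4 - x^3 + 3*x^2/2 at the endpoints):
  F(1) − F(−1) = -29/20 − (59/20) = -22/5.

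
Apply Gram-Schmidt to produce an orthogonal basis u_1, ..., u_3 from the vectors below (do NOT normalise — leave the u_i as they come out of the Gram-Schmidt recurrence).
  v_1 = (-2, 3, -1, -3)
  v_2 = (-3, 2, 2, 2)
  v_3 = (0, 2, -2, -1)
Orthogonal basis:
  u_1 = (-2, 3, -1, -3)
  u_2 = (-61/23, 34/23, 50/23, 58/23)
  u_3 = (208/467, 397/467, -515/467, 430/467)

Apply the Gram-Schmidt recurrence
  u_1 = v_1
  u_i = v_i − Σ_{j<i} ((v_i · u_j) / (u_j · u_j)) · u_j.

Step by step this gives:
  u_1 = (-2, 3, -1, -3)
  u_2 = (-61/23, 34/23, 50/23, 58/23)
  u_3 = (208/467, 397/467, -515/467, 430/467)

Orthogonality check:
  u_2 · u_1 = 0 (should be 0)
  u_3 · u_1 = 0 (should be 0)
  u_3 · u_2 = 0 (should be 0)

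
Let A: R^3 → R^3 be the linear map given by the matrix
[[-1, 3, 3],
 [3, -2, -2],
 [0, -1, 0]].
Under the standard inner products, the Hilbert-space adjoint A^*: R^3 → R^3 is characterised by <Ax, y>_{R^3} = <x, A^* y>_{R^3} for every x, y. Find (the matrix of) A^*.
A^* = A^T =
[[-1, 3, 0],
 [3, -2, -1],
 [3, -2, 0]]

For real matrices with standard dot products, the defining identity <Ax, y> = <x, A^* y> gives (Ax)^T y = x^T (A^*) y, i.e. x^T A^T y = x^T (A^*) y. Since this holds for all x, y, we must have A^* = A^T. Therefore
A^* =
[[-1, 3, 0],
 [3, -2, -1],
 [3, -2, 0]].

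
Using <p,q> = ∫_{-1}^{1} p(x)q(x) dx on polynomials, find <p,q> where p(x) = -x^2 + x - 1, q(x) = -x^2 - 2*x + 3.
<p,q> = -124/15

Expand the product: p(x)·q(x) = x^4 + x^3 - 4*x^2 + 5*x - 3.
∫_{-1}^{1} of each monomial x^k gives [2/(k+1) if k even, 0 if k odd]. Integrating term-by-term (or equivalently evaluating the antiderivative F(x) = x^5/5 + x^4/4 - 4*x^3/3 + 5*x^2/2 - 3*x at the endpoints):
  F(1) − F(−1) = -83/60 − (413/60) = -124/15.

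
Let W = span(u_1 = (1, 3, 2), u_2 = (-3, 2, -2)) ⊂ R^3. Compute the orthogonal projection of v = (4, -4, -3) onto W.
proj_W(v) = (126/79, -392/79, -28/79)

Set up U = [u_1 | ... | u_2] ∈ R^(3×2). The projector onto W = col(U) is P = U (U^T U)^(-1) U^T.
Compute U^T U =
  [14, -1]
  [-1, 17],
and U^T v = (-14, -14).
Solve U^T U · c = U^T v for the coefficients: c = (-84/79, -70/79). The projection is proj_W(v) = U c.
Check: (v - proj_W(v)) · u_1 = 0  (should be 0).
Check: (v - proj_W(v)) · u_2 = 0  (should be 0).
Result: proj_W(v) = (126/79, -392/79, -28/79).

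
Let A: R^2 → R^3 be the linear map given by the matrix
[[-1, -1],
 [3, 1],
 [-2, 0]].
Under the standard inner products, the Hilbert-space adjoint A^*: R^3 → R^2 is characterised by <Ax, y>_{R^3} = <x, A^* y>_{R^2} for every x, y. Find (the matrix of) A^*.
A^* = A^T =
[[-1, 3, -2],
 [-1, 1, 0]]

For real matrices with standard dot products, the defining identity <Ax, y> = <x, A^* y> gives (Ax)^T y = x^T (A^*) y, i.e. x^T A^T y = x^T (A^*) y. Since this holds for all x, y, we must have A^* = A^T. Therefore
A^* =
[[-1, 3, -2],
 [-1, 1, 0]].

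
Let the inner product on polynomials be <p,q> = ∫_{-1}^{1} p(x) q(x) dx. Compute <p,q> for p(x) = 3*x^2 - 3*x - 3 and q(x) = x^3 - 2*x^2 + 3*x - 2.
<p,q> = 12/5

Expand the product: p(x)·q(x) = 3*x^5 - 9*x^4 + 12*x^3 - 9*x^2 - 3*x + 6.
∫_{-1}^{1} of each monomial x^k gives [2/(k+1) if k even, 0 if k odd]. Integrating term-by-term (or equivalently evaluating the antiderivative F(x) = x^6/2 - 9*x^5/5 + 3*x^4 - 3*x^3 - 3*x^2/2 + 6*x at the endpoints):
  F(1) − F(−1) = 16/5 − (4/5) = 12/5.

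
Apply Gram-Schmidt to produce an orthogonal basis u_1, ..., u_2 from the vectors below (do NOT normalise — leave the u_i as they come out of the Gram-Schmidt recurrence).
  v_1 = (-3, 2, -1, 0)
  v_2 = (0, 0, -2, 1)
Orthogonal basis:
  u_1 = (-3, 2, -1, 0)
  u_2 = (3/7, -2/7, -13/7, 1)

Apply the Gram-Schmidt recurrence
  u_1 = v_1
  u_i = v_i − Σ_{j<i} ((v_i · u_j) / (u_j · u_j)) · u_j.

Step by step this gives:
  u_1 = (-3, 2, -1, 0)
  u_2 = (3/7, -2/7, -13/7, 1)

Orthogonality check:
  u_2 · u_1 = 0 (should be 0)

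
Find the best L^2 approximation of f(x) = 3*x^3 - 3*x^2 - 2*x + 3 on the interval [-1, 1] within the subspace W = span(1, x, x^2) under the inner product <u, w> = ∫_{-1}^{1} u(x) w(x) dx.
g(x) = -3*x^2 - x/5 + 3

The best approximation g ∈ W is the orthogonal projection of f onto W. Writing g = a_0 + a_1 x + a_2 x^2, the coefficients solve the normal equations G · a = b where
  G_{ij} = <φ_i, φ_j> and b_i = <f, φ_i>, with φ_0 = 1, φ_1 = x, φ_2 = x^2.
G =
  [2, 0, 2/3]
  [0, 2/3, 0]
  [2/3, 0, 2/5],
b = (4, -2/15, 4/5).
Solving gives a_0 = 3, a_1 = -1/5, a_2 = -3, so
  g(x) = -3*x^2 - x/5 + 3.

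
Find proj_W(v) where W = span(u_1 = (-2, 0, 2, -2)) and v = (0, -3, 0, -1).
proj_W(v) = (-1/3, 0, 1/3, -1/3)

Set up U = [u_1 | ... | u_1] ∈ R^(4×1). The projector onto W = col(U) is P = U (U^T U)^(-1) U^T.
Compute U^T U =
  [12],
and U^T v = (2).
Solve U^T U · c = U^T v for the coefficients: c = (1/6). The projection is proj_W(v) = U c.
Check: (v - proj_W(v)) · u_1 = 0  (should be 0).
Result: proj_W(v) = (-1/3, 0, 1/3, -1/3).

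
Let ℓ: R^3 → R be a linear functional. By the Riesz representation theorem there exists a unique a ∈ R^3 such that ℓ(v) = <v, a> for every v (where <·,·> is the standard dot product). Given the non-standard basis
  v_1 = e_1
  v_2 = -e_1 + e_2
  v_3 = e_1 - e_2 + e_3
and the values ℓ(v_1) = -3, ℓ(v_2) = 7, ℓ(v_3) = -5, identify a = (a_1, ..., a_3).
a = (-3, 4, 2)

Write a = (a_1, ..., a_3) in the standard basis. For each basis vector v_i, ℓ(v_i) = <v_i, a> is a linear equation in the a_j's. Collect the n equations into a matrix system V a = ℓ, where row i of V is v_i (expressed in the standard basis). Since V is invertible (lower-triangular with 1s on the diagonal, up to permutation), solve by back-substitution:
  V =
[[1, 0, 0],
 [-1, 1, 0],
 [1, -1, 1]]
  V a = (-3, 7, -5)
Solving gives a = (-3, 4, 2).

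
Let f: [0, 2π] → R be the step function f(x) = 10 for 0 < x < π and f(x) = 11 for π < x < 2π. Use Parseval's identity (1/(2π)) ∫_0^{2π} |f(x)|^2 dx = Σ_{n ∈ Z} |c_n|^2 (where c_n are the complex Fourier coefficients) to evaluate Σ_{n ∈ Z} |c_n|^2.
Σ |c_n|^2 = 221/2

Parseval equates the L^2 energy of f (normalised by 1/(2π)) with the ℓ^2 sum of its Fourier coefficients: (1/(2π)) ∫_0^{2π} |f|^2 = Σ |c_n|^2.
Compute the left side: (1/(2π)) [∫_0^π 10^2 dx + ∫_π^{2π} 11^2 dx] = (1/(2π)) · (100π + 121π) = (100 + 121)/2 = 221/2.
So Σ_{n ∈ Z} |c_n|^2 = 221/2.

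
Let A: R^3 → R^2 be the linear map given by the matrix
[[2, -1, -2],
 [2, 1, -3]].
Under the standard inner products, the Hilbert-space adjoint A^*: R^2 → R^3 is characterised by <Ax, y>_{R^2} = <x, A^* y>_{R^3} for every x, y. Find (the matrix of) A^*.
A^* = A^T =
[[2, 2],
 [-1, 1],
 [-2, -3]]

For real matrices with standard dot products, the defining identity <Ax, y> = <x, A^* y> gives (Ax)^T y = x^T (A^*) y, i.e. x^T A^T y = x^T (A^*) y. Since this holds for all x, y, we must have A^* = A^T. Therefore
A^* =
[[2, 2],
 [-1, 1],
 [-2, -3]].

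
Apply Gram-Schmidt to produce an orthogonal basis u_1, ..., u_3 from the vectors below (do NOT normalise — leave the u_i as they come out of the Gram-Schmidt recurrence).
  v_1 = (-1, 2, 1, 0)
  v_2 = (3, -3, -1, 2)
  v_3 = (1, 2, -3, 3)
Orthogonal basis:
  u_1 = (-1, 2, 1, 0)
  u_2 = (4/3, 1/3, 2/3, 2)
  u_3 = (-5/19, 32/19, -69/19, 21/19)

Apply the Gram-Schmidt recurrence
  u_1 = v_1
  u_i = v_i − Σ_{j<i} ((v_i · u_j) / (u_j · u_j)) · u_j.

Step by step this gives:
  u_1 = (-1, 2, 1, 0)
  u_2 = (4/3, 1/3, 2/3, 2)
  u_3 = (-5/19, 32/19, -69/19, 21/19)

Orthogonality check:
  u_2 · u_1 = 0 (should be 0)
  u_3 · u_1 = 0 (should be 0)
  u_3 · u_2 = 0 (should be 0)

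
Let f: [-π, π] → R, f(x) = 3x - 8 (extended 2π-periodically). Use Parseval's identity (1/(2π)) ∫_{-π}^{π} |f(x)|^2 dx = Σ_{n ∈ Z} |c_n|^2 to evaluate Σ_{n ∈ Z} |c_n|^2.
Σ |c_n|^2 = 3π^2 + 64

Expand and integrate term by term over [-π, π]:
  ∫ (3x)^2 dx = 9·(2π^3/3); ∫ 2·3·(-8)·x dx = 0 (odd integrand); ∫ (-8)^2 dx = 64·2π.
So (1/(2π)) ∫_{-π}^{π} (3x - 8)^2 dx = 9π^2/3 + 64 = 3π^2 + 64.
Parseval ⇒ Σ |c_n|^2 = 3π^2 + 64.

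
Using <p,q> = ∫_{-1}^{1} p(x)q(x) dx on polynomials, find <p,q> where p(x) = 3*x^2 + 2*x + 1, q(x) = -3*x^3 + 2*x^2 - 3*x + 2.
<p,q> = 16/3

Expand the product: p(x)·q(x) = -9*x^5 - 8*x^3 + 2*x^2 + x + 2.
∫_{-1}^{1} of each monomial x^k gives [2/(k+1) if k even, 0 if k odd]. Integrating term-by-term (or equivalently evaluating the antiderivative F(x) = -3*x^6/2 - 2*x^4 + 2*x^3/3 + x^2/2 + 2*x at the endpoints):
  F(1) − F(−1) = -1/3 − (-17/3) = 16/3.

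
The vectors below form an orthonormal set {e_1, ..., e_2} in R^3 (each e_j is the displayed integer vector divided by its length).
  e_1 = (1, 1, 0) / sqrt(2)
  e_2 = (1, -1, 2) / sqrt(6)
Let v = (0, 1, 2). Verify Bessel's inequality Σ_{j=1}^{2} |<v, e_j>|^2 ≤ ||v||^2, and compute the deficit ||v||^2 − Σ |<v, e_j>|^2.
Σ |<v, e_j>|^2 = 2; ||v||^2 = 5; deficit = 3

Write each e_j = u_j / sqrt(<u_j, u_j>) where u_j is the displayed integer vector. Then <v, e_j> = <v, u_j> / sqrt(<u_j, u_j>), so |<v, e_j>|^2 = <v, u_j>^2 / <u_j, u_j>.
Coefficients: <v, e_1> = 1/sqrt(2), <v, e_2> = 3/sqrt(6).
Square and sum: Σ |<v, e_j>|^2 = 2.
Compute ||v||^2 = v·v = 5.
Deficit = 5 − 2 = 3 ≥ 0, confirming Bessel's inequality. (The deficit equals ||v − Σ <v,e_j> e_j||^2, the squared distance from v to span{e_j}.)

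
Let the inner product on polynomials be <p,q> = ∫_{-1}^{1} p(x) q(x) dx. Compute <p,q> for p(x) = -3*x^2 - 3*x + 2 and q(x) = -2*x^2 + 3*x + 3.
<p,q> = -4/15

Expand the product: p(x)·q(x) = 6*x^4 - 3*x^3 - 22*x^2 - 3*x + 6.
∫_{-1}^{1} of each monomial x^k gives [2/(k+1) if k even, 0 if k odd]. Integrating term-by-term (or equivalently evaluating the antiderivative F(x) = 6*x^5/5 - 3*x^4/4 - 22*x^3/3 - 3*x^2/2 + 6*x at the endpoints):
  F(1) − F(−1) = -143/60 − (-127/60) = -4/15.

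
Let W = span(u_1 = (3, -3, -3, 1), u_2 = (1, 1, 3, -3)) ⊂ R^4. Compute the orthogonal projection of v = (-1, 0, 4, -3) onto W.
proj_W(v) = (-1/26, 22/13, 87/26, -36/13)

Set up U = [u_1 | ... | u_2] ∈ R^(4×2). The projector onto W = col(U) is P = U (U^T U)^(-1) U^T.
Compute U^T U =
  [28, -12]
  [-12, 20],
and U^T v = (-18, 20).
Solve U^T U · c = U^T v for the coefficients: c = (-15/52, 43/52). The projection is proj_W(v) = U c.
Check: (v - proj_W(v)) · u_1 = 0  (should be 0).
Check: (v - proj_W(v)) · u_2 = 0  (should be 0).
Result: proj_W(v) = (-1/26, 22/13, 87/26, -36/13).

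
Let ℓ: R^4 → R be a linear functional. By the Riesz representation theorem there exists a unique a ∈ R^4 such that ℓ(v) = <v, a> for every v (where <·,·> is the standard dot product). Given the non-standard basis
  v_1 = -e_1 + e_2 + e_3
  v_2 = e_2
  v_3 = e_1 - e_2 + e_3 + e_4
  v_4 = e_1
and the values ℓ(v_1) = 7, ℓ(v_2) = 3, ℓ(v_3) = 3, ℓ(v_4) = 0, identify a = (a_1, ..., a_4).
a = (0, 3, 4, 2)

Write a = (a_1, ..., a_4) in the standard basis. For each basis vector v_i, ℓ(v_i) = <v_i, a> is a linear equation in the a_j's. Collect the n equations into a matrix system V a = ℓ, where row i of V is v_i (expressed in the standard basis). Since V is invertible (lower-triangular with 1s on the diagonal, up to permutation), solve by back-substitution:
  V =
[[-1, 1, 1, 0],
 [0, 1, 0, 0],
 [1, -1, 1, 1],
 [1, 0, 0, 0]]
  V a = (7, 3, 3, 0)
Solving gives a = (0, 3, 4, 2).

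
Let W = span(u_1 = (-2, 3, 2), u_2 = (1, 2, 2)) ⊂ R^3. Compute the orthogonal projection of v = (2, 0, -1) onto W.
proj_W(v) = (156/89, -66/89, -12/89)

Set up U = [u_1 | ... | u_2] ∈ R^(3×2). The projector onto W = col(U) is P = U (U^T U)^(-1) U^T.
Compute U^T U =
  [17, 8]
  [8, 9],
and U^T v = (-6, 0).
Solve U^T U · c = U^T v for the coefficients: c = (-54/89, 48/89). The projection is proj_W(v) = U c.
Check: (v - proj_W(v)) · u_1 = 0  (should be 0).
Check: (v - proj_W(v)) · u_2 = 0  (should be 0).
Result: proj_W(v) = (156/89, -66/89, -12/89).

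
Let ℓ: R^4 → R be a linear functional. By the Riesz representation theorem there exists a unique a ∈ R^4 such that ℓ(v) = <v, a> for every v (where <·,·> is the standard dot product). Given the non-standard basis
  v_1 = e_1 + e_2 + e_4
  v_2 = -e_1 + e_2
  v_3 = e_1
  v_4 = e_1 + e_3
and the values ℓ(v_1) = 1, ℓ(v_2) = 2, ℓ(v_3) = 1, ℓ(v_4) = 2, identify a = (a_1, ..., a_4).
a = (1, 3, 1, -3)

Write a = (a_1, ..., a_4) in the standard basis. For each basis vector v_i, ℓ(v_i) = <v_i, a> is a linear equation in the a_j's. Collect the n equations into a matrix system V a = ℓ, where row i of V is v_i (expressed in the standard basis). Since V is invertible (lower-triangular with 1s on the diagonal, up to permutation), solve by back-substitution:
  V =
[[1, 1, 0, 1],
 [-1, 1, 0, 0],
 [1, 0, 0, 0],
 [1, 0, 1, 0]]
  V a = (1, 2, 1, 2)
Solving gives a = (1, 3, 1, -3).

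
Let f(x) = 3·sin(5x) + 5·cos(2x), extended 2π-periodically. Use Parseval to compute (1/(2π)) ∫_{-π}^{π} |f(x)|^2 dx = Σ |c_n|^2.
Σ |c_n|^2 = 17

Expand |f|^2 and use orthogonality of {sin(nx), cos(mx)} on [-π, π]:
  ∫_{-π}^{π} sin(nx)^2 dx = π, ∫ cos(mx)^2 dx = π, and cross terms integrate to 0.
So ∫_{-π}^{π} f(x)^2 dx = 3^2 · π + 5^2 · π = (9 + 25)π.
Divide by 2π: (9 + 25)/2 = 17.
By Parseval, this equals Σ |c_n|^2.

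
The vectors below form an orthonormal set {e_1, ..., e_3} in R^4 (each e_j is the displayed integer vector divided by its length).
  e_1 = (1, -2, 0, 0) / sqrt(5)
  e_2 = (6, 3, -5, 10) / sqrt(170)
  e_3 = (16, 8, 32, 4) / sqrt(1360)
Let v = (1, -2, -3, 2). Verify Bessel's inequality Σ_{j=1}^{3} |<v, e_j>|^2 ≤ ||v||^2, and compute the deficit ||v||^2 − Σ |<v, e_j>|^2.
Σ |<v, e_j>|^2 = 179/10; ||v||^2 = 18; deficit = 1/10

Write each e_j = u_j / sqrt(<u_j, u_j>) where u_j is the displayed integer vector. Then <v, e_j> = <v, u_j> / sqrt(<u_j, u_j>), so |<v, e_j>|^2 = <v, u_j>^2 / <u_j, u_j>.
Coefficients: <v, e_1> = 5/sqrt(5), <v, e_2> = 35/sqrt(170), <v, e_3> = -88/sqrt(1360).
Square and sum: Σ |<v, e_j>|^2 = 179/10.
Compute ||v||^2 = v·v = 18.
Deficit = 18 − 179/10 = 1/10 ≥ 0, confirming Bessel's inequality. (The deficit equals ||v − Σ <v,e_j> e_j||^2, the squared distance from v to span{e_j}.)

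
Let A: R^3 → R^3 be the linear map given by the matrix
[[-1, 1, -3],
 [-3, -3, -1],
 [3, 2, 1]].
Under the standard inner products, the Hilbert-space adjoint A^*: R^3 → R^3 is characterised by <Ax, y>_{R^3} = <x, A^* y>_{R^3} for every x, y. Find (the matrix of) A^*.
A^* = A^T =
[[-1, -3, 3],
 [1, -3, 2],
 [-3, -1, 1]]

For real matrices with standard dot products, the defining identity <Ax, y> = <x, A^* y> gives (Ax)^T y = x^T (A^*) y, i.e. x^T A^T y = x^T (A^*) y. Since this holds for all x, y, we must have A^* = A^T. Therefore
A^* =
[[-1, -3, 3],
 [1, -3, 2],
 [-3, -1, 1]].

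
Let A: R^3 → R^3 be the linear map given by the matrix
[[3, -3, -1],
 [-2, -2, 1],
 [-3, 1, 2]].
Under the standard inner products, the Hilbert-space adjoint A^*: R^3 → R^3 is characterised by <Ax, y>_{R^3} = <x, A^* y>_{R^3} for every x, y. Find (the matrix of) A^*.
A^* = A^T =
[[3, -2, -3],
 [-3, -2, 1],
 [-1, 1, 2]]

For real matrices with standard dot products, the defining identity <Ax, y> = <x, A^* y> gives (Ax)^T y = x^T (A^*) y, i.e. x^T A^T y = x^T (A^*) y. Since this holds for all x, y, we must have A^* = A^T. Therefore
A^* =
[[3, -2, -3],
 [-3, -2, 1],
 [-1, 1, 2]].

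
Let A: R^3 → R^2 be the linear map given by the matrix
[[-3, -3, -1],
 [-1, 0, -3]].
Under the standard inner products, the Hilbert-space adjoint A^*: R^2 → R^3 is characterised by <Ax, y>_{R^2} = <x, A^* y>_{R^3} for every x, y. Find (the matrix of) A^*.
A^* = A^T =
[[-3, -1],
 [-3, 0],
 [-1, -3]]

For real matrices with standard dot products, the defining identity <Ax, y> = <x, A^* y> gives (Ax)^T y = x^T (A^*) y, i.e. x^T A^T y = x^T (A^*) y. Since this holds for all x, y, we must have A^* = A^T. Therefore
A^* =
[[-3, -1],
 [-3, 0],
 [-1, -3]].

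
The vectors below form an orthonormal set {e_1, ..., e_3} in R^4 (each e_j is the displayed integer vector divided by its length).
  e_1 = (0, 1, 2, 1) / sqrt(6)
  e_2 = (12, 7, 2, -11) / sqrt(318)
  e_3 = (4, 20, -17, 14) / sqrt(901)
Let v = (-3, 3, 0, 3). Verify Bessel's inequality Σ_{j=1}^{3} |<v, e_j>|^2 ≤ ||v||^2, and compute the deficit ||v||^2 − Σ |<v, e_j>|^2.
Σ |<v, e_j>|^2 = 378/17; ||v||^2 = 27; deficit = 81/17

Write each e_j = u_j / sqrt(<u_j, u_j>) where u_j is the displayed integer vector. Then <v, e_j> = <v, u_j> / sqrt(<u_j, u_j>), so |<v, e_j>|^2 = <v, u_j>^2 / <u_j, u_j>.
Coefficients: <v, e_1> = 6/sqrt(6), <v, e_2> = -48/sqrt(318), <v, e_3> = 90/sqrt(901).
Square and sum: Σ |<v, e_j>|^2 = 378/17.
Compute ||v||^2 = v·v = 27.
Deficit = 27 − 378/17 = 81/17 ≥ 0, confirming Bessel's inequality. (The deficit equals ||v − Σ <v,e_j> e_j||^2, the squared distance from v to span{e_j}.)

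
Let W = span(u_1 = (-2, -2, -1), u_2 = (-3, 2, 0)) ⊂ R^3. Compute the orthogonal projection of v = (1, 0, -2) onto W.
proj_W(v) = (69/113, -66/113, -6/113)

Set up U = [u_1 | ... | u_2] ∈ R^(3×2). The projector onto W = col(U) is P = U (U^T U)^(-1) U^T.
Compute U^T U =
  [9, 2]
  [2, 13],
and U^T v = (0, -3).
Solve U^T U · c = U^T v for the coefficients: c = (6/113, -27/113). The projection is proj_W(v) = U c.
Check: (v - proj_W(v)) · u_1 = 0  (should be 0).
Check: (v - proj_W(v)) · u_2 = 0  (should be 0).
Result: proj_W(v) = (69/113, -66/113, -6/113).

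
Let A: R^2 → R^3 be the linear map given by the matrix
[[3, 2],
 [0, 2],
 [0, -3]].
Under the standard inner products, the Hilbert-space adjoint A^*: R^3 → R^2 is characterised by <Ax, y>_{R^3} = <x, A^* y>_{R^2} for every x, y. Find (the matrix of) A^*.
A^* = A^T =
[[3, 0, 0],
 [2, 2, -3]]

For real matrices with standard dot products, the defining identity <Ax, y> = <x, A^* y> gives (Ax)^T y = x^T (A^*) y, i.e. x^T A^T y = x^T (A^*) y. Since this holds for all x, y, we must have A^* = A^T. Therefore
A^* =
[[3, 0, 0],
 [2, 2, -3]].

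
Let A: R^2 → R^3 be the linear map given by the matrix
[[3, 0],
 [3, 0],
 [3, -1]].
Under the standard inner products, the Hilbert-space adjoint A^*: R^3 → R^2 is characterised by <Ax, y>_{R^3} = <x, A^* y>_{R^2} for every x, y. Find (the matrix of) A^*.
A^* = A^T =
[[3, 3, 3],
 [0, 0, -1]]

For real matrices with standard dot products, the defining identity <Ax, y> = <x, A^* y> gives (Ax)^T y = x^T (A^*) y, i.e. x^T A^T y = x^T (A^*) y. Since this holds for all x, y, we must have A^* = A^T. Therefore
A^* =
[[3, 3, 3],
 [0, 0, -1]].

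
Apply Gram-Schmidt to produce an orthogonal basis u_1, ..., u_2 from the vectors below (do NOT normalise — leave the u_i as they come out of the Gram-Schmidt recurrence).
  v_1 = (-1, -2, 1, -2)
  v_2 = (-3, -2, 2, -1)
Orthogonal basis:
  u_1 = (-1, -2, 1, -2)
  u_2 = (-19/10, 1/5, 9/10, 6/5)

Apply the Gram-Schmidt recurrence
  u_1 = v_1
  u_i = v_i − Σ_{j<i} ((v_i · u_j) / (u_j · u_j)) · u_j.

Step by step this gives:
  u_1 = (-1, -2, 1, -2)
  u_2 = (-19/10, 1/5, 9/10, 6/5)

Orthogonality check:
  u_2 · u_1 = 0 (should be 0)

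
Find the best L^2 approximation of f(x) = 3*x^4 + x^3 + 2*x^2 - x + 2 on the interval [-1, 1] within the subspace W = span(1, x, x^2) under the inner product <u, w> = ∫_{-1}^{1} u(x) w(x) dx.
g(x) = 32*x^2/7 - 2*x/5 + 61/35

The best approximation g ∈ W is the orthogonal projection of f onto W. Writing g = a_0 + a_1 x + a_2 x^2, the coefficients solve the normal equations G · a = b where
  G_{ij} = <φ_i, φ_j> and b_i = <f, φ_i>, with φ_0 = 1, φ_1 = x, φ_2 = x^2.
G =
  [2, 0, 2/3]
  [0, 2/3, 0]
  [2/3, 0, 2/5],
b = (98/15, -4/15, 314/105).
Solving gives a_0 = 61/35, a_1 = -2/5, a_2 = 32/7, so
  g(x) = 32*x^2/7 - 2*x/5 + 61/35.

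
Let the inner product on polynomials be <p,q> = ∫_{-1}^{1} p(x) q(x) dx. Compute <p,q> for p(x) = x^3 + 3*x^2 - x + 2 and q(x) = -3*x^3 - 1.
<p,q> = -198/35

Expand the product: p(x)·q(x) = -3*x^6 - 9*x^5 + 3*x^4 - 7*x^3 - 3*x^2 + x - 2.
∫_{-1}^{1} of each monomial x^k gives [2/(k+1) if k even, 0 if k odd]. Integrating term-by-term (or equivalently evaluating the antiderivative F(x) = -3*x^7/7 - 3*x^6/2 + 3*x^5/5 - 7*x^4/4 - x^3 + x^2/2 - 2*x at the endpoints):
  F(1) − F(−1) = -781/140 − (11/140) = -198/35.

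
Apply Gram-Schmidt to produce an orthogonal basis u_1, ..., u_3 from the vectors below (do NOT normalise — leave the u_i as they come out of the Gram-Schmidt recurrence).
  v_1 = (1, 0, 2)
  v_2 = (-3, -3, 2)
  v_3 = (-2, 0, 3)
Orthogonal basis:
  u_1 = (1, 0, 2)
  u_2 = (-16/5, -3, 8/5)
  u_3 = (-126/109, 168/109, 63/109)

Apply the Gram-Schmidt recurrence
  u_1 = v_1
  u_i = v_i − Σ_{j<i} ((v_i · u_j) / (u_j · u_j)) · u_j.

Step by step this gives:
  u_1 = (1, 0, 2)
  u_2 = (-16/5, -3, 8/5)
  u_3 = (-126/109, 168/109, 63/109)

Orthogonality check:
  u_2 · u_1 = 0 (should be 0)
  u_3 · u_1 = 0 (should be 0)
  u_3 · u_2 = 0 (should be 0)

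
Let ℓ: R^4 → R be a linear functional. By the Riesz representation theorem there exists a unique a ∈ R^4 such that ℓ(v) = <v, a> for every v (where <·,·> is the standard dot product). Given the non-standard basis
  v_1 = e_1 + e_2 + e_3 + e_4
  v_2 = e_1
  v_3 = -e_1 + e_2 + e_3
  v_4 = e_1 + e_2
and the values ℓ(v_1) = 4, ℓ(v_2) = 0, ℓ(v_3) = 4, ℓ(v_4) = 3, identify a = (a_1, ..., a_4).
a = (0, 3, 1, 0)

Write a = (a_1, ..., a_4) in the standard basis. For each basis vector v_i, ℓ(v_i) = <v_i, a> is a linear equation in the a_j's. Collect the n equations into a matrix system V a = ℓ, where row i of V is v_i (expressed in the standard basis). Since V is invertible (lower-triangular with 1s on the diagonal, up to permutation), solve by back-substitution:
  V =
[[1, 1, 1, 1],
 [1, 0, 0, 0],
 [-1, 1, 1, 0],
 [1, 1, 0, 0]]
  V a = (4, 0, 4, 3)
Solving gives a = (0, 3, 1, 0).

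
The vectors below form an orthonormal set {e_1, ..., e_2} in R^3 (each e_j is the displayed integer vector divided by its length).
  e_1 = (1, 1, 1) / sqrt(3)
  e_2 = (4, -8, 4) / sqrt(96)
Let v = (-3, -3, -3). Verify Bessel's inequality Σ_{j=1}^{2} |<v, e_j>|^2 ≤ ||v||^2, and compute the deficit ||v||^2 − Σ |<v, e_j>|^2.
Σ |<v, e_j>|^2 = 27; ||v||^2 = 27; deficit = 0

Write each e_j = u_j / sqrt(<u_j, u_j>) where u_j is the displayed integer vector. Then <v, e_j> = <v, u_j> / sqrt(<u_j, u_j>), so |<v, e_j>|^2 = <v, u_j>^2 / <u_j, u_j>.
Coefficients: <v, e_1> = -9/sqrt(3), <v, e_2> = 0/sqrt(96).
Square and sum: Σ |<v, e_j>|^2 = 27.
Compute ||v||^2 = v·v = 27.
Deficit = 27 − 27 = 0 ≥ 0, confirming Bessel's inequality. (The deficit equals ||v − Σ <v,e_j> e_j||^2, the squared distance from v to span{e_j}.)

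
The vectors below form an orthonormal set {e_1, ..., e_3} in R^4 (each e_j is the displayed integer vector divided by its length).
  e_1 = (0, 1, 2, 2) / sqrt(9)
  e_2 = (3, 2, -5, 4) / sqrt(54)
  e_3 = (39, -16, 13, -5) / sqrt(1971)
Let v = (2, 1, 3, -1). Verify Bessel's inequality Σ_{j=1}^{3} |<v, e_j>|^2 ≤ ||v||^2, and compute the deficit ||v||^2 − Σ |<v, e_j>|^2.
Σ |<v, e_j>|^2 = 1565/146; ||v||^2 = 15; deficit = 625/146

Write each e_j = u_j / sqrt(<u_j, u_j>) where u_j is the displayed integer vector. Then <v, e_j> = <v, u_j> / sqrt(<u_j, u_j>), so |<v, e_j>|^2 = <v, u_j>^2 / <u_j, u_j>.
Coefficients: <v, e_1> = 5/sqrt(9), <v, e_2> = -11/sqrt(54), <v, e_3> = 106/sqrt(1971).
Square and sum: Σ |<v, e_j>|^2 = 1565/146.
Compute ||v||^2 = v·v = 15.
Deficit = 15 − 1565/146 = 625/146 ≥ 0, confirming Bessel's inequality. (The deficit equals ||v − Σ <v,e_j> e_j||^2, the squared distance from v to span{e_j}.)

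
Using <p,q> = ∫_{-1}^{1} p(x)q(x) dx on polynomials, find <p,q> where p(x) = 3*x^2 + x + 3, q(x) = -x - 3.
<p,q> = -74/3

Expand the product: p(x)·q(x) = -3*x^3 - 10*x^2 - 6*x - 9.
∫_{-1}^{1} of each monomial x^k gives [2/(k+1) if k even, 0 if k odd]. Integrating term-by-term (or equivalently evaluating the antiderivative F(x) = -3*x^4/4 - 10*x^3/3 - 3*x^2 - 9*x at the endpoints):
  F(1) − F(−1) = -193/12 − (103/12) = -74/3.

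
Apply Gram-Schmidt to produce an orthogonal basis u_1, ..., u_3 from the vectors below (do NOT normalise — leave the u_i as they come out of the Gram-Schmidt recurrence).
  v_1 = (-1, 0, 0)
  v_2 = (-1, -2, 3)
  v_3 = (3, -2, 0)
Orthogonal basis:
  u_1 = (-1, 0, 0)
  u_2 = (0, -2, 3)
  u_3 = (0, -18/13, -12/13)

Apply the Gram-Schmidt recurrence
  u_1 = v_1
  u_i = v_i − Σ_{j<i} ((v_i · u_j) / (u_j · u_j)) · u_j.

Step by step this gives:
  u_1 = (-1, 0, 0)
  u_2 = (0, -2, 3)
  u_3 = (0, -18/13, -12/13)

Orthogonality check:
  u_2 · u_1 = 0 (should be 0)
  u_3 · u_1 = 0 (should be 0)
  u_3 · u_2 = 0 (should be 0)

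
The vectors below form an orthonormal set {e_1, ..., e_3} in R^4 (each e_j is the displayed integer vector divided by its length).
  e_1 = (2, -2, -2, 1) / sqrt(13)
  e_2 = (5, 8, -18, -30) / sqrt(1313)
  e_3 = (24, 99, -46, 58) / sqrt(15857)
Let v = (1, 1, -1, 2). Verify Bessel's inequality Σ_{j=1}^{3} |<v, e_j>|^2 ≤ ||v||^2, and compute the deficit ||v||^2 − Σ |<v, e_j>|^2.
Σ |<v, e_j>|^2 = 1098/157; ||v||^2 = 7; deficit = 1/157

Write each e_j = u_j / sqrt(<u_j, u_j>) where u_j is the displayed integer vector. Then <v, e_j> = <v, u_j> / sqrt(<u_j, u_j>), so |<v, e_j>|^2 = <v, u_j>^2 / <u_j, u_j>.
Coefficients: <v, e_1> = 4/sqrt(13), <v, e_2> = -29/sqrt(1313), <v, e_3> = 285/sqrt(15857).
Square and sum: Σ |<v, e_j>|^2 = 1098/157.
Compute ||v||^2 = v·v = 7.
Deficit = 7 − 1098/157 = 1/157 ≥ 0, confirming Bessel's inequality. (The deficit equals ||v − Σ <v,e_j> e_j||^2, the squared distance from v to span{e_j}.)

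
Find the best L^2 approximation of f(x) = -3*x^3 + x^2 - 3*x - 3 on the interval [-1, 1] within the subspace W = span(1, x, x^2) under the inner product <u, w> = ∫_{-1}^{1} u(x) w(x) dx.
g(x) = x^2 - 24*x/5 - 3

The best approximation g ∈ W is the orthogonal projection of f onto W. Writing g = a_0 + a_1 x + a_2 x^2, the coefficients solve the normal equations G · a = b where
  G_{ij} = <φ_i, φ_j> and b_i = <f, φ_i>, with φ_0 = 1, φ_1 = x, φ_2 = x^2.
G =
  [2, 0, 2/3]
  [0, 2/3, 0]
  [2/3, 0, 2/5],
b = (-16/3, -16/5, -8/5).
Solving gives a_0 = -3, a_1 = -24/5, a_2 = 1, so
  g(x) = x^2 - 24*x/5 - 3.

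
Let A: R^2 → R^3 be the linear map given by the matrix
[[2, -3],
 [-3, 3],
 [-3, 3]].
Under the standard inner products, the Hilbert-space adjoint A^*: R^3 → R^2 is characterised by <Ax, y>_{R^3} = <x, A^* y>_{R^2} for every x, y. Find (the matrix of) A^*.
A^* = A^T =
[[2, -3, -3],
 [-3, 3, 3]]

For real matrices with standard dot products, the defining identity <Ax, y> = <x, A^* y> gives (Ax)^T y = x^T (A^*) y, i.e. x^T A^T y = x^T (A^*) y. Since this holds for all x, y, we must have A^* = A^T. Therefore
A^* =
[[2, -3, -3],
 [-3, 3, 3]].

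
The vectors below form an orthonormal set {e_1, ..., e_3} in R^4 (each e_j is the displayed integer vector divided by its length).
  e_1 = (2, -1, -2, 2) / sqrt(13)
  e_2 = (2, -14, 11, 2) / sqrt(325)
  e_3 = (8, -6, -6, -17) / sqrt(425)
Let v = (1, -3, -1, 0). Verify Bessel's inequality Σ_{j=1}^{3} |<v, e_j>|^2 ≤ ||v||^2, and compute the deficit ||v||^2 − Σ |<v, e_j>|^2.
Σ |<v, e_j>|^2 = 162/17; ||v||^2 = 11; deficit = 25/17

Write each e_j = u_j / sqrt(<u_j, u_j>) where u_j is the displayed integer vector. Then <v, e_j> = <v, u_j> / sqrt(<u_j, u_j>), so |<v, e_j>|^2 = <v, u_j>^2 / <u_j, u_j>.
Coefficients: <v, e_1> = 7/sqrt(13), <v, e_2> = 33/sqrt(325), <v, e_3> = 32/sqrt(425).
Square and sum: Σ |<v, e_j>|^2 = 162/17.
Compute ||v||^2 = v·v = 11.
Deficit = 11 − 162/17 = 25/17 ≥ 0, confirming Bessel's inequality. (The deficit equals ||v − Σ <v,e_j> e_j||^2, the squared distance from v to span{e_j}.)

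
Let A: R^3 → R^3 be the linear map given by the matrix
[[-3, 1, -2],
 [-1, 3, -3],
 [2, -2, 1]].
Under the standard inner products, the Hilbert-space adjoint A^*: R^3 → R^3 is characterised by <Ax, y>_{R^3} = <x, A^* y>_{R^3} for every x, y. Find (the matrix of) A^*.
A^* = A^T =
[[-3, -1, 2],
 [1, 3, -2],
 [-2, -3, 1]]

For real matrices with standard dot products, the defining identity <Ax, y> = <x, A^* y> gives (Ax)^T y = x^T (A^*) y, i.e. x^T A^T y = x^T (A^*) y. Since this holds for all x, y, we must have A^* = A^T. Therefore
A^* =
[[-3, -1, 2],
 [1, 3, -2],
 [-2, -3, 1]].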